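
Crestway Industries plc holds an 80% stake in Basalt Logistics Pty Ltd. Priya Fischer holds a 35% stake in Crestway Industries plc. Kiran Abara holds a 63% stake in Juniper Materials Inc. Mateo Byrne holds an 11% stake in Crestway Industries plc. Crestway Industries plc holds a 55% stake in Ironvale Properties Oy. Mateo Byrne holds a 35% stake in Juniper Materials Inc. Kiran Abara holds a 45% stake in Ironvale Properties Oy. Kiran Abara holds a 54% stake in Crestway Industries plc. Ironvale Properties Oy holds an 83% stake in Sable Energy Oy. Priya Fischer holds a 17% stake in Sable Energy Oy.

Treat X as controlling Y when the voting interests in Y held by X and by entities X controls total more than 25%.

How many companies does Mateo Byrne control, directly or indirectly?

1

Mateo holds 35% of Juniper, so Mateo controls Juniper.
No other company's threshold is met.
Mateo controls 1 company.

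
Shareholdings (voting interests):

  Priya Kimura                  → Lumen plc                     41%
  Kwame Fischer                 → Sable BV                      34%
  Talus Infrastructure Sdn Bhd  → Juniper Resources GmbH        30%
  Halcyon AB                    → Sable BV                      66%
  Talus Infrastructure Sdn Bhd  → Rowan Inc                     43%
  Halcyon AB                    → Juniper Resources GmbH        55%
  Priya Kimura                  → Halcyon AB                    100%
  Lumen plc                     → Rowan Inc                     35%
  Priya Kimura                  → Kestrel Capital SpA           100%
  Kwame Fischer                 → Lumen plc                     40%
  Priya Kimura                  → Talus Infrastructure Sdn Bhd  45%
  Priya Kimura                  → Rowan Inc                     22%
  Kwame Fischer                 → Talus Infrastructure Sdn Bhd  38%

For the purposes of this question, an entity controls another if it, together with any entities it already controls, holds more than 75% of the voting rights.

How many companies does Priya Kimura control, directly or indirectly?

2

Priya holds 100% of Halcyon, so Priya controls Halcyon.
Priya holds 100% of Kestrel, so Priya controls Kestrel.
No other company's threshold is met.
Priya controls 2 companies.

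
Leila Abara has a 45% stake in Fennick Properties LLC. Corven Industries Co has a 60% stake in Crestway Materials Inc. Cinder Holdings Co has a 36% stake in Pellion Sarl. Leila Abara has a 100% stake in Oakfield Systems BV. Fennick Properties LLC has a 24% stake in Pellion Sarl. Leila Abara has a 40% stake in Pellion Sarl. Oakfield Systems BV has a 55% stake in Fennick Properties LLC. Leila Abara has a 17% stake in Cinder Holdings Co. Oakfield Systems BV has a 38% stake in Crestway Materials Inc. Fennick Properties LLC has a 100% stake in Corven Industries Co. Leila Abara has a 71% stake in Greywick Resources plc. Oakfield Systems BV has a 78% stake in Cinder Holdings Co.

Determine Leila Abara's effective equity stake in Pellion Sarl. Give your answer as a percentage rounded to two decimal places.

98.20%

Leila reaches Pellion along 5 paths.
Via Oakfield → Fennick: 100% × 55% × 24% = 13.2%.
Via Fennick: 45% × 24% = 10.8%.
Via Cinder: 17% × 36% = 6.12%.
Via Oakfield → Cinder: 100% × 78% × 36% = 28.08%.
Direct stake: 40% = 40%.
Total: 13.2% + 10.8% + 6.12% + 28.08% + 40% = 98.2%.
Rounded: 98.20%.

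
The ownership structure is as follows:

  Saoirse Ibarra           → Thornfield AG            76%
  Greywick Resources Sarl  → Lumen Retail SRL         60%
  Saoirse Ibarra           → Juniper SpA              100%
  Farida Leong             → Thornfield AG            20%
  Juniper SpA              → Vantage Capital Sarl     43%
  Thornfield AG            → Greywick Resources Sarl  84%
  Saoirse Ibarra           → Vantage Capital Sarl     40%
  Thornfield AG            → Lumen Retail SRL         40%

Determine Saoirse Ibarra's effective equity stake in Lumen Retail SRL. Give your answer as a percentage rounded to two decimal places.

Saoirse reaches Lumen along 2 paths.
Via Thornfield → Greywick: 76% × 84% × 60% = 38.304%.
Via Thornfield: 76% × 40% = 30.4%.
Total: 38.304% + 30.4% = 68.704%.
Rounded: 68.70%.

68.70%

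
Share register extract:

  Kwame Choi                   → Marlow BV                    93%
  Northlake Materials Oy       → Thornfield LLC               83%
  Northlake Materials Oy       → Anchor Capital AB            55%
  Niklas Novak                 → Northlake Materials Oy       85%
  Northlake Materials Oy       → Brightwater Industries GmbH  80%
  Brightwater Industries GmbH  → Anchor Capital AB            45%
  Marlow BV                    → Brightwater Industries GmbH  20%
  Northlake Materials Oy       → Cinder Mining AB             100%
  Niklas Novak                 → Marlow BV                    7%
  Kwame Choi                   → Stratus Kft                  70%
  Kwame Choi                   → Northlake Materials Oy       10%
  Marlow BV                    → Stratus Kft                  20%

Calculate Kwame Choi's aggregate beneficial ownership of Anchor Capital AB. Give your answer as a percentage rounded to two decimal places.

Kwame reaches Anchor along 3 paths.
Via Marlow → Brightwater: 93% × 20% × 45% = 8.37%.
Via Northlake → Brightwater: 10% × 80% × 45% = 3.6%.
Via Northlake: 10% × 55% = 5.5%.
Total: 8.37% + 3.6% + 5.5% = 17.47%.

17.47%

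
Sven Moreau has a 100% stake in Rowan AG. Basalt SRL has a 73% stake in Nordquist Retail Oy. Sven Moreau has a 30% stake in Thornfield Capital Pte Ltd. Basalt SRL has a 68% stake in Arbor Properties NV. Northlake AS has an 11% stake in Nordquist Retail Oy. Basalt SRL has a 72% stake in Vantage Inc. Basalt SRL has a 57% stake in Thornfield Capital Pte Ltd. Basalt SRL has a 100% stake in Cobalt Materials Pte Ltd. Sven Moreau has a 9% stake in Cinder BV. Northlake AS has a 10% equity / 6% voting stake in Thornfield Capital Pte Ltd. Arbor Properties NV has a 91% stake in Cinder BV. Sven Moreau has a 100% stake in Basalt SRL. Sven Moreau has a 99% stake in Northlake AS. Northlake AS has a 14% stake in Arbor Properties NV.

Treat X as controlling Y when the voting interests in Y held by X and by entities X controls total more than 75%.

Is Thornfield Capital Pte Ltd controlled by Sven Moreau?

Sven holds 100% of Basalt, so Sven controls Basalt.
Sven holds 99% of Northlake, so Sven controls Northlake.
Basalt and Northlake and Sven together hold 57% + 6% + 30% = 93% of Thornfield, so Sven controls Thornfield.

Yes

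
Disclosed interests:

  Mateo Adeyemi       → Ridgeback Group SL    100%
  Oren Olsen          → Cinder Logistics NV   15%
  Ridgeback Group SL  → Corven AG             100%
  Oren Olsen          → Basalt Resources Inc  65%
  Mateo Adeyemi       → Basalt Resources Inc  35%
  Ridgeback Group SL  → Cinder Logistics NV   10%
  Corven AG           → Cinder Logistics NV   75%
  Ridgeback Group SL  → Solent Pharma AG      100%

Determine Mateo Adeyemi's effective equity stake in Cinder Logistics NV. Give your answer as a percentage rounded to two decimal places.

Mateo reaches Cinder along 2 paths.
Via Ridgeback: 100% × 10% = 10%.
Via Ridgeback → Corven: 100% × 100% × 75% = 75%.
Total: 10% + 75% = 85%.
Rounded: 85.00%.

85.00%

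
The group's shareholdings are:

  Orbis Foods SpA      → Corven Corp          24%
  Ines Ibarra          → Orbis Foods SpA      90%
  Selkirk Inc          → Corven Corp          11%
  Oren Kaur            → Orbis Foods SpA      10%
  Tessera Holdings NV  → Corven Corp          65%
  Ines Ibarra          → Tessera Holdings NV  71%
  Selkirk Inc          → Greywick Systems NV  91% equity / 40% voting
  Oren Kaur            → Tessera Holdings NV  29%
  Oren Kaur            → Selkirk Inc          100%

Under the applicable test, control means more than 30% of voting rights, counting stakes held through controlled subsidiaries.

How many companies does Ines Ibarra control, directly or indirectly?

Ines holds 90% of Orbis, so Ines controls Orbis.
Ines holds 71% of Tessera, so Ines controls Tessera.
Tessera and Orbis together hold 65% + 24% = 89% of Corven, so Ines controls Corven.
No other company's threshold is met.
Ines controls 3 companies.

3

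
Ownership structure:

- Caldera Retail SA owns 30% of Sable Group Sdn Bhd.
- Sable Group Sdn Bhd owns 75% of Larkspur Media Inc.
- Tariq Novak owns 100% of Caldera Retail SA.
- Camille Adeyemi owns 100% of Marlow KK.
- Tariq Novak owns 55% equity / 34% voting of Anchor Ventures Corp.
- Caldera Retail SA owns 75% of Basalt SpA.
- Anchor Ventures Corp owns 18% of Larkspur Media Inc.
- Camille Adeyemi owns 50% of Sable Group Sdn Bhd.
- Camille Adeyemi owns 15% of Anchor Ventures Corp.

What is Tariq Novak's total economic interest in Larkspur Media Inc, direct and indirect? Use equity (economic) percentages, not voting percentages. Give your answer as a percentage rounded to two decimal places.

Tariq reaches Larkspur along 2 paths.
Via Caldera → Sable: 100% × 30% × 75% = 22.5%.
Via Anchor: 55% × 18% = 9.9%.
Total: 22.5% + 9.9% = 32.4%.
Rounded: 32.40%.

32.40%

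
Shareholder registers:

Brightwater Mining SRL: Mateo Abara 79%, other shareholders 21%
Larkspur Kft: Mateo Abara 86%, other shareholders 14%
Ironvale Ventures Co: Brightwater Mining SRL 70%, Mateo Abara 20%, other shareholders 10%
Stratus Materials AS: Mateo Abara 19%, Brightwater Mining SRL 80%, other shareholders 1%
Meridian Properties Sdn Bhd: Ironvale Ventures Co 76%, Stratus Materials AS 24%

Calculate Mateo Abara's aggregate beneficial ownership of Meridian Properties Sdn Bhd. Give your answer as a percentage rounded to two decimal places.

Mateo reaches Meridian along 4 paths.
Via Brightwater → Ironvale: 79% × 70% × 76% = 42.028%.
Via Ironvale: 20% × 76% = 15.2%.
Via Stratus: 19% × 24% = 4.56%.
Via Brightwater → Stratus: 79% × 80% × 24% = 15.168%.
Total: 42.028% + 15.2% + 4.56% + 15.168% = 76.956%.
Rounded: 76.96%.

76.96%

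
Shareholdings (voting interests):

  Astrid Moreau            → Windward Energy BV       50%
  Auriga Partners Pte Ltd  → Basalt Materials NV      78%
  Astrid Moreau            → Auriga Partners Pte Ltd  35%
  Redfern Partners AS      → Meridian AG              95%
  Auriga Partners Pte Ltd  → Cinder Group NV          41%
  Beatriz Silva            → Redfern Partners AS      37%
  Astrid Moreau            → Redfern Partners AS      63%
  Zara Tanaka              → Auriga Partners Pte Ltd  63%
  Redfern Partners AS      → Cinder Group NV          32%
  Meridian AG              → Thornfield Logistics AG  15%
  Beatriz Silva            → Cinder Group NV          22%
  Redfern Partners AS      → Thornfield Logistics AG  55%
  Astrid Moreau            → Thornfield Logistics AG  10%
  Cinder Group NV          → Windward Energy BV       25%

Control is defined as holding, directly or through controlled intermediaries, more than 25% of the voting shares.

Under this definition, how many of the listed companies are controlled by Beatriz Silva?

4

Beatriz holds 37% of Redfern, so Beatriz controls Redfern.
Redfern holds 95% of Meridian, so Beatriz controls Meridian.
Redfern and Beatriz together hold 32% + 22% = 54% of Cinder, so Beatriz controls Cinder.
Meridian and Redfern together hold 15% + 55% = 70% of Thornfield, so Beatriz controls Thornfield.
No other company's threshold is met.
Beatriz controls 4 companies.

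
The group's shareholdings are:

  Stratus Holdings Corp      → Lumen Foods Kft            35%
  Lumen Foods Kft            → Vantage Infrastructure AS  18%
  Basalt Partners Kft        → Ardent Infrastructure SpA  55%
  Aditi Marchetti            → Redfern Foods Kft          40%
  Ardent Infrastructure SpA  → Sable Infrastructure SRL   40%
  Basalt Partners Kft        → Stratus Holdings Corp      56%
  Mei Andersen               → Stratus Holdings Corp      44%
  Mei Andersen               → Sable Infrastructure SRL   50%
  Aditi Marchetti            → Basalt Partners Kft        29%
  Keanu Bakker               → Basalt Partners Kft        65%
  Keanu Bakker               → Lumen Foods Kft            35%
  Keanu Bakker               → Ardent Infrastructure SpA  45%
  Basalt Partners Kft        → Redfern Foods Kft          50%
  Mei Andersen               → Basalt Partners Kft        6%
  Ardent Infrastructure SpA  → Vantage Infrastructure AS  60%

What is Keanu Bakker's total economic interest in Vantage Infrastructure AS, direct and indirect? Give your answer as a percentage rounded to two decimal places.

57.04%

Keanu reaches Vantage along 4 paths.
Via Basalt → Ardent: 65% × 55% × 60% = 21.45%.
Via Ardent: 45% × 60% = 27%.
Via Basalt → Stratus → Lumen: 65% × 56% × 35% × 18% = 2.2932%.
Via Lumen: 35% × 18% = 6.3%.
Total: 21.45% + 27% + 2.2932% + 6.3% = 57.0432%.
Rounded: 57.04%.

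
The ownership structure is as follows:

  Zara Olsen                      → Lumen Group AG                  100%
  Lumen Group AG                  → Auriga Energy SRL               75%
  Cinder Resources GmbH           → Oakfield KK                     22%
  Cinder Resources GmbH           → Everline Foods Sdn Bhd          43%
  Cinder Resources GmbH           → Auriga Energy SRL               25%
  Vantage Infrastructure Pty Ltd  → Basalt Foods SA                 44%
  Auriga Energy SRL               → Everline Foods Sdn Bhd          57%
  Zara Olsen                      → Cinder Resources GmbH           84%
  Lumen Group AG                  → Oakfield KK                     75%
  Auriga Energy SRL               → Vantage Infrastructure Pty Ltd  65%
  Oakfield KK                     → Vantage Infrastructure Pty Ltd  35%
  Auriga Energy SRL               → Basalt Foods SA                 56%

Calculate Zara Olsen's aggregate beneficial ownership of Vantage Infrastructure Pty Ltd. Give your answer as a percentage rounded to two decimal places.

Zara reaches Vantage along 4 paths.
Via Lumen → Auriga: 100% × 75% × 65% = 48.75%.
Via Cinder → Auriga: 84% × 25% × 65% = 13.65%.
Via Lumen → Oakfield: 100% × 75% × 35% = 26.25%.
Via Cinder → Oakfield: 84% × 22% × 35% = 6.468%.
Total: 48.75% + 13.65% + 26.25% + 6.468% = 95.118%.
Rounded: 95.12%.

95.12%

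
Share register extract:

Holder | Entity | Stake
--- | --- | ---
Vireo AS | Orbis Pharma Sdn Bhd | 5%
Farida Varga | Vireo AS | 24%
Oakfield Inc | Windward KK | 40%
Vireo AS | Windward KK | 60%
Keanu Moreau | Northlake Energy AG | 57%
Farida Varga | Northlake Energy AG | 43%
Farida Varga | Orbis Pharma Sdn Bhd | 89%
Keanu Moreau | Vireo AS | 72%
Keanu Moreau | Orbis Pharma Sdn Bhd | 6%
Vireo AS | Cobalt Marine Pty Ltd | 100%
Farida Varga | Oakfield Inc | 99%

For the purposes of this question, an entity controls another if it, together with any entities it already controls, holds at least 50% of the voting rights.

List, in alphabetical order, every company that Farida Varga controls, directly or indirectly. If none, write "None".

Oakfield Inc, Orbis Pharma Sdn Bhd

Farida holds 89% of Orbis, so Farida controls Orbis.
Farida holds 99% of Oakfield, so Farida controls Oakfield.
No other company's threshold is met.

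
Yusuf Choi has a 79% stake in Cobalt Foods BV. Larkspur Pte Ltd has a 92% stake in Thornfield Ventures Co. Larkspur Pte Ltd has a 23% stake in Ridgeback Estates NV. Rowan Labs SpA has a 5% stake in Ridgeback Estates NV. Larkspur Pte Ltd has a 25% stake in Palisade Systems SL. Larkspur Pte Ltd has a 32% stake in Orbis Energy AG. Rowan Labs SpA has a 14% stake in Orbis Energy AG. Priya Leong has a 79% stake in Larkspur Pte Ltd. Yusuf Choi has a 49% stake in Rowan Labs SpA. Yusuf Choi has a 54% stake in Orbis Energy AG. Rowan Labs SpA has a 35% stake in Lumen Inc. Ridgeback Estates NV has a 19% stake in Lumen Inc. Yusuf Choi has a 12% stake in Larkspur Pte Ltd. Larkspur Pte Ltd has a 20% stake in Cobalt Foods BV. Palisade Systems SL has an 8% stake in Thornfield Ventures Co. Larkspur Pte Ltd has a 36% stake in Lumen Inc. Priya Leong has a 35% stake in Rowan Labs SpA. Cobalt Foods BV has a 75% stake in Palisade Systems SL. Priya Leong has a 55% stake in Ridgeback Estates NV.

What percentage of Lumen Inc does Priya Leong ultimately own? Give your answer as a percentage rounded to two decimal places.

54.92%

Priya reaches Lumen along 5 paths.
Via Larkspur → Ridgeback: 79% × 23% × 19% = 3.4523%.
Via Ridgeback: 55% × 19% = 10.45%.
Via Rowan → Ridgeback: 35% × 5% × 19% = 0.3325%.
Via Larkspur: 79% × 36% = 28.44%.
Via Rowan: 35% × 35% = 12.25%.
Total: 3.4523% + 10.45% + 0.3325% + 28.44% + 12.25% = 54.9248%.
Rounded: 54.92%.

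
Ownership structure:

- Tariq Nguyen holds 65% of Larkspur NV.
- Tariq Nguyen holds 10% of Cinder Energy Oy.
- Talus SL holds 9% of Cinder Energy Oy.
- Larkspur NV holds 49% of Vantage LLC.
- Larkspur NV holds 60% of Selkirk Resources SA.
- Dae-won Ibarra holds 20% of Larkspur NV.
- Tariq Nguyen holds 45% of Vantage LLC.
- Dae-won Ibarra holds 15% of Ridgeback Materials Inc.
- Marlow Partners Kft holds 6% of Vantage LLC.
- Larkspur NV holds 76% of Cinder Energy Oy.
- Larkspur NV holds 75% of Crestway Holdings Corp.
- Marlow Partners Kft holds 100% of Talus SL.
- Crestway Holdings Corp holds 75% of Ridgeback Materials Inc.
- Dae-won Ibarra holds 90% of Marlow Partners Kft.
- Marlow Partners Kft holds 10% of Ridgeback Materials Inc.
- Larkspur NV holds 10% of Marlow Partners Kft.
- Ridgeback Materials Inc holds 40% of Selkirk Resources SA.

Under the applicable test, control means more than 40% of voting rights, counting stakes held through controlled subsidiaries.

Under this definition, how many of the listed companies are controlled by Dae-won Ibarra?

Dae-won holds 90% of Marlow, so Dae-won controls Marlow.
Marlow holds 100% of Talus, so Dae-won controls Talus.
No other company's threshold is met.
Dae-won controls 2 companies.

2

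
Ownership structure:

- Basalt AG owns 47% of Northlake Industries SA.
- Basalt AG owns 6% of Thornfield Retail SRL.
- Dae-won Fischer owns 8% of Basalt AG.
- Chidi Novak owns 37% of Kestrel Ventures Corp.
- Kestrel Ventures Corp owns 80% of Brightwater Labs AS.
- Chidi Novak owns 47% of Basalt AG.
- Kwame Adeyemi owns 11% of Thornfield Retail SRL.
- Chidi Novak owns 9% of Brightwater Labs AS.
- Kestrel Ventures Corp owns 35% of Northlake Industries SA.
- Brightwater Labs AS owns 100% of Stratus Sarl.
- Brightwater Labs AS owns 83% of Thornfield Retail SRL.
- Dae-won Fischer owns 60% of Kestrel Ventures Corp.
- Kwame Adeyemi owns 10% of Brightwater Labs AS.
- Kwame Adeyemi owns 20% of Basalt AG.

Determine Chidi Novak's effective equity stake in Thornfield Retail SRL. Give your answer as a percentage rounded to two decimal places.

Chidi reaches Thornfield along 3 paths.
Via Brightwater: 9% × 83% = 7.47%.
Via Kestrel → Brightwater: 37% × 80% × 83% = 24.568%.
Via Basalt: 47% × 6% = 2.82%.
Total: 7.47% + 24.568% + 2.82% = 34.858%.
Rounded: 34.86%.

34.86%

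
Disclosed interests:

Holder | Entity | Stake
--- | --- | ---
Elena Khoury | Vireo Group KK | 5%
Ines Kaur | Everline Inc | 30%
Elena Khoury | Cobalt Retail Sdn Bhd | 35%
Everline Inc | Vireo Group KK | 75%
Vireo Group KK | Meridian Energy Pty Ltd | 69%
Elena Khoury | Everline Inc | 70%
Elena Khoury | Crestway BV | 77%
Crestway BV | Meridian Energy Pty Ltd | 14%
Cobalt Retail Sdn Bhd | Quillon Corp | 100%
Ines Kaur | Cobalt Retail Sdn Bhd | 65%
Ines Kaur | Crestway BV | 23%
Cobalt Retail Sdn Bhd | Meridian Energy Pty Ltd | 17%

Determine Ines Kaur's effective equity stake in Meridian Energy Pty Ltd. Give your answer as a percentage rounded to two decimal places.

29.80%

Ines reaches Meridian along 3 paths.
Via Everline → Vireo: 30% × 75% × 69% = 15.525%.
Via Cobalt: 65% × 17% = 11.05%.
Via Crestway: 23% × 14% = 3.22%.
Total: 15.525% + 11.05% + 3.22% = 29.795%.
Rounded: 29.80%.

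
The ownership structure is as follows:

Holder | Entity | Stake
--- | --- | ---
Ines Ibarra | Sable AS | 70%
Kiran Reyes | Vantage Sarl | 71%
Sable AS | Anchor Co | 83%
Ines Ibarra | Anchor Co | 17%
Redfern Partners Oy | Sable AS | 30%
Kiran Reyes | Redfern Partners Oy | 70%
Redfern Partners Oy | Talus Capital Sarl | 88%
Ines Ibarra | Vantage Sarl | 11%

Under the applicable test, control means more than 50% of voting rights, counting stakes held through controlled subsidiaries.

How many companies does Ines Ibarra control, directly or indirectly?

2

Ines holds 70% of Sable, so Ines controls Sable.
Ines and Sable together hold 17% + 83% = 100% of Anchor, so Ines controls Anchor.
No other company's threshold is met.
Ines controls 2 companies.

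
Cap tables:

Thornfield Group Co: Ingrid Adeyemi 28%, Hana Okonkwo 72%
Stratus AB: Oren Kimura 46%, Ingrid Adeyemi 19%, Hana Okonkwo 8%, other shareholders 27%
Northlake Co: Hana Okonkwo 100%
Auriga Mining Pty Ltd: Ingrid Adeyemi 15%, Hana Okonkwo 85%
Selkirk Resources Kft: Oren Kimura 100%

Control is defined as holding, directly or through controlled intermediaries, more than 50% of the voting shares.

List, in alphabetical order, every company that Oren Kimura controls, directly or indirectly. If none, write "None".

Selkirk Resources Kft

Oren holds 100% of Selkirk, so Oren controls Selkirk.
No other company's threshold is met.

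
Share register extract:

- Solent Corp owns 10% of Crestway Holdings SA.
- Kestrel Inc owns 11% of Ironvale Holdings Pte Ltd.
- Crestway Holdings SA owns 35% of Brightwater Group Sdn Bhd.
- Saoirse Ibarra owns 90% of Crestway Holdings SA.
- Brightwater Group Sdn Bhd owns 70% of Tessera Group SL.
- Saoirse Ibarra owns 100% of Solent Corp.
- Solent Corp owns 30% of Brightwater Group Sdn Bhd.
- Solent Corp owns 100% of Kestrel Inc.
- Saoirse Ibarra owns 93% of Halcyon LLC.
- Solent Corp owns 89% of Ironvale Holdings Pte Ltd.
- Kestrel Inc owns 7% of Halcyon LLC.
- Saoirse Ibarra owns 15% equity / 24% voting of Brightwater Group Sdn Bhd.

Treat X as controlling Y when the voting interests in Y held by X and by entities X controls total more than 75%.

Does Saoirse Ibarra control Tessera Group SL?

No

Saoirse holds 100% of Solent, so Saoirse controls Solent.
Solent holds 100% of Kestrel, so Saoirse controls Kestrel.
Solent and Saoirse together hold 10% + 90% = 100% of Crestway, so Saoirse controls Crestway.
Kestrel and Saoirse together hold 7% + 93% = 100% of Halcyon, so Saoirse controls Halcyon.
Crestway and Solent and Saoirse together hold 35% + 30% + 24% = 89% of Brightwater, so Saoirse controls Brightwater.
Solent and Kestrel together hold 89% + 11% = 100% of Ironvale, so Saoirse controls Ironvale.
In Tessera, Saoirse's side holds only 70%, not > 75%.
So Saoirse does not control Tessera.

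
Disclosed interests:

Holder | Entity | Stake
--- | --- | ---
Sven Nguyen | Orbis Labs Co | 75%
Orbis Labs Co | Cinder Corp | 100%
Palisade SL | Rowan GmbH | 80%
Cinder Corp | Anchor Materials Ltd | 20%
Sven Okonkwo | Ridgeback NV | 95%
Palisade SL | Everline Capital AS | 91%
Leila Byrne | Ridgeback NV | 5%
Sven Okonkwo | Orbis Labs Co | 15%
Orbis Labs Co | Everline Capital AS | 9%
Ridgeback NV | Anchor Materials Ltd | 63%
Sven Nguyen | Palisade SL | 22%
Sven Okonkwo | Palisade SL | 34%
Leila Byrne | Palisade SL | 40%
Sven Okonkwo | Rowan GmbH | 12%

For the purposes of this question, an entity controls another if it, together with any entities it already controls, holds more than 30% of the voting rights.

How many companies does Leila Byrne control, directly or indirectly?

3

Leila holds 40% of Palisade, so Leila controls Palisade.
Palisade holds 91% of Everline, so Leila controls Everline.
Palisade holds 80% of Rowan, so Leila controls Rowan.
No other company's threshold is met.
Leila controls 3 companies.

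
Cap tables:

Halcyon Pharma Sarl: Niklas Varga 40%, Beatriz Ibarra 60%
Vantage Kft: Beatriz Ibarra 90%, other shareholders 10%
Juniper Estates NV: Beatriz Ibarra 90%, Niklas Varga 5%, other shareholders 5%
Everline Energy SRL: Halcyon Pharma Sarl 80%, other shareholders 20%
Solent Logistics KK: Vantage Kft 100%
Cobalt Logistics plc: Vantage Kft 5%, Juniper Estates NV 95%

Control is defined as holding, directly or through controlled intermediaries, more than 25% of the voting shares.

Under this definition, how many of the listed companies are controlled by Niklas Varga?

2

Niklas holds 40% of Halcyon, so Niklas controls Halcyon.
Halcyon holds 80% of Everline, so Niklas controls Everline.
No other company's threshold is met.
Niklas controls 2 companies.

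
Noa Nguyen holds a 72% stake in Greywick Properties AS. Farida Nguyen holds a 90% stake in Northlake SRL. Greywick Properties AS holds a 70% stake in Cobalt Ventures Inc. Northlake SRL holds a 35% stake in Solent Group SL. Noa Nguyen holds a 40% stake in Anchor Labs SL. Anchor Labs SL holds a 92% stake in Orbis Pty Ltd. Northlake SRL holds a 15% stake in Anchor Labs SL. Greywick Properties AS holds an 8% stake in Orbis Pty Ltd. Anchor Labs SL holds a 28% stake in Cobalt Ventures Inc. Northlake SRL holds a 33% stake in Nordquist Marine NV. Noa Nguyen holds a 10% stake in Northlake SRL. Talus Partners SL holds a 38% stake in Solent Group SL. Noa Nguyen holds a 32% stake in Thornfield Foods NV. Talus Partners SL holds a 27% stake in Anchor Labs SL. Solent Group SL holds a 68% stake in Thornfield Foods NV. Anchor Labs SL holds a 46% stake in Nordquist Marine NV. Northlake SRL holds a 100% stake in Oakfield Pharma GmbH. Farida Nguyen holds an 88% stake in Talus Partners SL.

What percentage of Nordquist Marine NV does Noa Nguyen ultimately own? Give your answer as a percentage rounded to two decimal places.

22.39%

Noa reaches Nordquist along 3 paths.
Via Anchor: 40% × 46% = 18.4%.
Via Northlake → Anchor: 10% × 15% × 46% = 0.69%.
Via Northlake: 10% × 33% = 3.3%.
Total: 18.4% + 0.69% + 3.3% = 22.39%.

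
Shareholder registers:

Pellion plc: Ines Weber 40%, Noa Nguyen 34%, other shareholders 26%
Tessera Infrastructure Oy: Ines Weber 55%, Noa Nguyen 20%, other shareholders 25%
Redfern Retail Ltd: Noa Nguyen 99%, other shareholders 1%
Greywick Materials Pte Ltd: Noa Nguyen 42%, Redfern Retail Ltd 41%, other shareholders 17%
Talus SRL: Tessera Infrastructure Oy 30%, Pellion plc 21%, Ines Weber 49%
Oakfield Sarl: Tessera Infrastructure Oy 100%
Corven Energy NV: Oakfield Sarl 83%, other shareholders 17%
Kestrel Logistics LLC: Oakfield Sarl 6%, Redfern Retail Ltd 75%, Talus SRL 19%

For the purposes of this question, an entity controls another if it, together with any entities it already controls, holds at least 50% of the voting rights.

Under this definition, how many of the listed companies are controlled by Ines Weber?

4

Ines holds 55% of Tessera, so Ines controls Tessera.
Tessera and Ines together hold 30% + 49% = 79% of Talus, so Ines controls Talus.
Tessera holds 100% of Oakfield, so Ines controls Oakfield.
Oakfield holds 83% of Corven, so Ines controls Corven.
No other company's threshold is met.
Ines controls 4 companies.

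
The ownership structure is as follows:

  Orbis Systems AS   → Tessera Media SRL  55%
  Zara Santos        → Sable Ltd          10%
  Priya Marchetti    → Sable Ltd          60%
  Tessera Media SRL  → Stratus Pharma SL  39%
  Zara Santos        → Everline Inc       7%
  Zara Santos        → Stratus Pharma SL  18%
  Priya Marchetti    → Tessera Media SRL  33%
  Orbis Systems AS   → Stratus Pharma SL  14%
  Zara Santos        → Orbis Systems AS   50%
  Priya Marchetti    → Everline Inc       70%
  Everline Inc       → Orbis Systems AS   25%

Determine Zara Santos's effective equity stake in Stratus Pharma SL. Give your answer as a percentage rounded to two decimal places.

36.35%

Zara reaches Stratus along 5 paths.
Via Orbis → Tessera: 50% × 55% × 39% = 10.725%.
Via Everline → Orbis → Tessera: 7% × 25% × 55% × 39% = 0.375375%.
Via Orbis: 50% × 14% = 7%.
Via Everline → Orbis: 7% × 25% × 14% = 0.245%.
Direct stake: 18% = 18%.
Total: 10.725% + 0.375375% + 7% + 0.245% + 18% = 36.345375%.
Rounded: 36.35%.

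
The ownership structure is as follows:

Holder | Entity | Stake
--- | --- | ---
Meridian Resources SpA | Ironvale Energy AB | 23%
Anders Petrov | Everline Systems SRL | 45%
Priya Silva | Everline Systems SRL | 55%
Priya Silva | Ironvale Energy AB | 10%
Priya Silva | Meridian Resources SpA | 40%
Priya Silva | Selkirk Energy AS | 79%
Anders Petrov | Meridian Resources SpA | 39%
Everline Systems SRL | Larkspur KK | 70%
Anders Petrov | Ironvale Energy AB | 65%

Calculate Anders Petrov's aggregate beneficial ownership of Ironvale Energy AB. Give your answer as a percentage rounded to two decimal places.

Anders reaches Ironvale along 2 paths.
Direct stake: 65% = 65%.
Via Meridian: 39% × 23% = 8.97%.
Total: 65% + 8.97% = 73.97%.

73.97%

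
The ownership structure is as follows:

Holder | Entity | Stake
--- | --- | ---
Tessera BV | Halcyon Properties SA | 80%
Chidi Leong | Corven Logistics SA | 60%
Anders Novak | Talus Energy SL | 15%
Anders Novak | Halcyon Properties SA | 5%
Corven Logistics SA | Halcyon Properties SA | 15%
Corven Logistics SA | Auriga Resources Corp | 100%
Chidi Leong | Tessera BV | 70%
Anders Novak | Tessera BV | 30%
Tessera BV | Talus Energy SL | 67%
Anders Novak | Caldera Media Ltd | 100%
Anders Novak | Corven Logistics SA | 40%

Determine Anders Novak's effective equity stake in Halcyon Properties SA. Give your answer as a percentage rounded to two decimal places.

Anders reaches Halcyon along 3 paths.
Via Corven: 40% × 15% = 6%.
Direct stake: 5% = 5%.
Via Tessera: 30% × 80% = 24%.
Total: 6% + 5% + 24% = 35%.
Rounded: 35.00%.

35.00%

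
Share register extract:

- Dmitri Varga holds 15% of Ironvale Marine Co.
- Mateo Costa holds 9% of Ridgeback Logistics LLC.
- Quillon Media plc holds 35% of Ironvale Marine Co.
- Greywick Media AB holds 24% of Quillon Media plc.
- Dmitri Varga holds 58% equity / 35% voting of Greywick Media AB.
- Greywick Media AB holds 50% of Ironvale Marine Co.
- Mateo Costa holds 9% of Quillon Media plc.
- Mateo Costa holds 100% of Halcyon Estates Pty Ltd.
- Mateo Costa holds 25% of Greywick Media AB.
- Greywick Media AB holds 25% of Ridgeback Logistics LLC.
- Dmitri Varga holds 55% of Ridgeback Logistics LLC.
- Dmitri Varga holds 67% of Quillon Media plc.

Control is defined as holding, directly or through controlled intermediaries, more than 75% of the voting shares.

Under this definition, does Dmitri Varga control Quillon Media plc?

Dmitri's largest direct stake is 67% in Quillon, which does not meet the threshold, so Dmitri controls no company.
In Quillon, Dmitri's side holds only 67%, not > 75%.
So Dmitri does not control Quillon.

No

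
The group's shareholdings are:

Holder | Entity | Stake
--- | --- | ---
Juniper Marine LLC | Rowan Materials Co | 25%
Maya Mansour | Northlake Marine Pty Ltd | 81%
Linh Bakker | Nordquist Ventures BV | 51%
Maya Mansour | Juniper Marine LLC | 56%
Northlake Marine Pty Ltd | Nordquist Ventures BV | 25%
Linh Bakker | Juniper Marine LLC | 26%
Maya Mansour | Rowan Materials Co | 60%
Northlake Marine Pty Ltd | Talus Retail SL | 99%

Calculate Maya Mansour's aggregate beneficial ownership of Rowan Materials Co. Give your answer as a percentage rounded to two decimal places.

74.00%

Maya reaches Rowan along 2 paths.
Via Juniper: 56% × 25% = 14%.
Direct stake: 60% = 60%.
Total: 14% + 60% = 74%.
Rounded: 74.00%.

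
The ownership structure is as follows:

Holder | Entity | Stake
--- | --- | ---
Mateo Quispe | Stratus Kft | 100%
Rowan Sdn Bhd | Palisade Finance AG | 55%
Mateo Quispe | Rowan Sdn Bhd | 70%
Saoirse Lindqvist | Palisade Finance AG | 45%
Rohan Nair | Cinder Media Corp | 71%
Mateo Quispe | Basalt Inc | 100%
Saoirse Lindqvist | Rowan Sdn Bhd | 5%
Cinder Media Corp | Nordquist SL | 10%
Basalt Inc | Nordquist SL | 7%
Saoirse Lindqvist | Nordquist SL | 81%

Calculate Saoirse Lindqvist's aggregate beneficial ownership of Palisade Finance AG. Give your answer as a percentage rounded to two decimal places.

47.75%

Saoirse reaches Palisade along 2 paths.
Direct stake: 45% = 45%.
Via Rowan: 5% × 55% = 2.75%.
Total: 45% + 2.75% = 47.75%.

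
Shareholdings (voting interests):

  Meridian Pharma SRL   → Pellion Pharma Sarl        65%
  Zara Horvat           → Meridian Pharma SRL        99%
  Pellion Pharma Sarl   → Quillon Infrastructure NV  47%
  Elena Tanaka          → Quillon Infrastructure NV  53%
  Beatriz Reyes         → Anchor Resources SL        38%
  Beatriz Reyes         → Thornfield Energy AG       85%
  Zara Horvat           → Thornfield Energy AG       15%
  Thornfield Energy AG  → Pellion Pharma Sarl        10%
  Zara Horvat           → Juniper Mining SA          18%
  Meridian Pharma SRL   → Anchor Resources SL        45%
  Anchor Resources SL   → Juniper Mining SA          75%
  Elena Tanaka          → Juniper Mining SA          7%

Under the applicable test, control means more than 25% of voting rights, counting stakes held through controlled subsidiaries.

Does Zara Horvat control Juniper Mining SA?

Yes

Zara holds 99% of Meridian, so Zara controls Meridian.
Meridian holds 45% of Anchor, so Zara controls Anchor.
Zara and Anchor together hold 18% + 75% = 93% of Juniper, so Zara controls Juniper.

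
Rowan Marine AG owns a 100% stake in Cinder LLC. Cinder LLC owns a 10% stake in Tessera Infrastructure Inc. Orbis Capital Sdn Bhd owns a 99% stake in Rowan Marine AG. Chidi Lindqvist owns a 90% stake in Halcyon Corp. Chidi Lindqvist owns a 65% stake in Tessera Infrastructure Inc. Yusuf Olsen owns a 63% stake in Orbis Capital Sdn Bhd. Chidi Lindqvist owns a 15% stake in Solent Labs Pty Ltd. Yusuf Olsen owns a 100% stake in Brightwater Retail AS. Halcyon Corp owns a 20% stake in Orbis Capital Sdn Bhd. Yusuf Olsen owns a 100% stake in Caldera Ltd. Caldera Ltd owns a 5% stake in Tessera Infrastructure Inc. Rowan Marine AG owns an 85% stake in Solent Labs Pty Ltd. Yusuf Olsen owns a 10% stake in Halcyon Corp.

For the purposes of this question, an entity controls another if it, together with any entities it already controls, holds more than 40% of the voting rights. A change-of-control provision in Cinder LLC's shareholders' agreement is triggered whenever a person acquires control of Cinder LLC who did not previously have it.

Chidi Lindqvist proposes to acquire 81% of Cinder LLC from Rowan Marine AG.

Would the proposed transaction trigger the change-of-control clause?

The purchase adds only to Chidi's holdings (Rowan's stake shrinks), so Chidi is the only person who could newly come to control Cinder.
Chidi holds 90% of Halcyon, so Chidi controls Halcyon.
Chidi holds 65% of Tessera, so Chidi controls Tessera.
Neither Chidi nor any entity Chidi controls holds any voting interest in Cinder.
So before the transaction, Chidi does not control Cinder.
After the purchase, Chidi holds 81% of Cinder directly, and Rowan's stake falls to 19%.
Chidi holds 81% of Cinder, so Chidi controls Cinder.
Chidi did not control Cinder before and does after, so the clause is triggered.

Yes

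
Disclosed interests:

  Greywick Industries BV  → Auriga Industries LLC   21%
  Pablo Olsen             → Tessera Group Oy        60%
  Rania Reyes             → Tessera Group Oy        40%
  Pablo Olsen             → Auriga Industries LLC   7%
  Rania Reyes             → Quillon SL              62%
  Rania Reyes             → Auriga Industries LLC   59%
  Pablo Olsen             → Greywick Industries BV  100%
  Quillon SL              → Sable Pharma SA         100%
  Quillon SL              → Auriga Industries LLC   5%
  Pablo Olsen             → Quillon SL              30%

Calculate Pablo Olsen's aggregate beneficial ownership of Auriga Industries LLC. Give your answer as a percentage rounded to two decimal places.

Pablo reaches Auriga along 3 paths.
Via Greywick: 100% × 21% = 21%.
Via Quillon: 30% × 5% = 1.5%.
Direct stake: 7% = 7%.
Total: 21% + 1.5% + 7% = 29.5%.
Rounded: 29.50%.

29.50%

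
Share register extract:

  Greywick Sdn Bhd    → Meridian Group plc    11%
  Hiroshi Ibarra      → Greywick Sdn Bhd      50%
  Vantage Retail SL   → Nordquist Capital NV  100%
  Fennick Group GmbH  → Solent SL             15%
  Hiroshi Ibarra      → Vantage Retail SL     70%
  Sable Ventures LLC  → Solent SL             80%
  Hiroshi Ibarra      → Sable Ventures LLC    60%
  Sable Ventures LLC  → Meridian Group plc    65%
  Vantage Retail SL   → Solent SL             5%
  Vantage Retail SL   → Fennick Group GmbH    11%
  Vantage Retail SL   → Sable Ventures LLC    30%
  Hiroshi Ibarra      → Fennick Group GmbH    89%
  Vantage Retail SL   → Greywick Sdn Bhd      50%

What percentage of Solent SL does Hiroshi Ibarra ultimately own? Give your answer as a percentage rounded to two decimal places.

82.81%

Hiroshi reaches Solent along 5 paths.
Via Fennick: 89% × 15% = 13.35%.
Via Vantage → Fennick: 70% × 11% × 15% = 1.155%.
Via Vantage → Sable: 70% × 30% × 80% = 16.8%.
Via Sable: 60% × 80% = 48%.
Via Vantage: 70% × 5% = 3.5%.
Total: 13.35% + 1.155% + 16.8% + 48% + 3.5% = 82.805%.
Rounded: 82.81%.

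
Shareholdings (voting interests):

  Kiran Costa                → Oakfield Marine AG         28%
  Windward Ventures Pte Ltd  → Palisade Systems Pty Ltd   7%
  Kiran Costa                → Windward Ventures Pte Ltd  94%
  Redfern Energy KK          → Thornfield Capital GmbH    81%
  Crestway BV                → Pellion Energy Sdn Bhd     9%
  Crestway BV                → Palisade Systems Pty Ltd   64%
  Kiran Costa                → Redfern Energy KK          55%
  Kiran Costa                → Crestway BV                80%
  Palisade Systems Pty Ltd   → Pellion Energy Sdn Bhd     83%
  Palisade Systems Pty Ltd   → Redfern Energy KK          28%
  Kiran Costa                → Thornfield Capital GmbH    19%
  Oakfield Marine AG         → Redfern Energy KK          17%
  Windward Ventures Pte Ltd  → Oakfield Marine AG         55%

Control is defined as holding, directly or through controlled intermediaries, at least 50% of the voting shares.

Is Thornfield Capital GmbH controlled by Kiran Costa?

Kiran holds 80% of Crestway, so Kiran controls Crestway.
Kiran holds 94% of Windward, so Kiran controls Windward.
Crestway and Windward together hold 64% + 7% = 71% of Palisade, so Kiran controls Palisade.
Kiran and Windward together hold 28% + 55% = 83% of Oakfield, so Kiran controls Oakfield.
Palisade and Kiran and Oakfield together hold 28% + 55% + 17% = 100% of Redfern, so Kiran controls Redfern.
Redfern and Kiran together hold 81% + 19% = 100% of Thornfield, so Kiran controls Thornfield.

Yes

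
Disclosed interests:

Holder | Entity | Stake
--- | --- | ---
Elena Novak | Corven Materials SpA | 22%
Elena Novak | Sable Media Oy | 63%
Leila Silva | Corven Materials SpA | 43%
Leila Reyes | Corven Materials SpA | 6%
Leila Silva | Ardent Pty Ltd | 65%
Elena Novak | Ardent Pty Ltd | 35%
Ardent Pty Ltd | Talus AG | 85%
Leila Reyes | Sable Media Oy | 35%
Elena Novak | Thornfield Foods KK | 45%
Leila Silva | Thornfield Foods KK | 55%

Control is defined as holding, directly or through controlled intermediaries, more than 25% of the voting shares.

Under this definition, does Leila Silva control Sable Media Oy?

Leila Silva holds 43% of Corven, so Leila Silva controls Corven.
Leila Silva holds 65% of Ardent, so Leila Silva controls Ardent.
Leila Silva holds 55% of Thornfield, so Leila Silva controls Thornfield.
Ardent holds 85% of Talus, so Leila Silva controls Talus.
Neither Leila Silva nor any entity Leila Silva controls holds any voting interest in Sable.
So Leila Silva does not control Sable.

No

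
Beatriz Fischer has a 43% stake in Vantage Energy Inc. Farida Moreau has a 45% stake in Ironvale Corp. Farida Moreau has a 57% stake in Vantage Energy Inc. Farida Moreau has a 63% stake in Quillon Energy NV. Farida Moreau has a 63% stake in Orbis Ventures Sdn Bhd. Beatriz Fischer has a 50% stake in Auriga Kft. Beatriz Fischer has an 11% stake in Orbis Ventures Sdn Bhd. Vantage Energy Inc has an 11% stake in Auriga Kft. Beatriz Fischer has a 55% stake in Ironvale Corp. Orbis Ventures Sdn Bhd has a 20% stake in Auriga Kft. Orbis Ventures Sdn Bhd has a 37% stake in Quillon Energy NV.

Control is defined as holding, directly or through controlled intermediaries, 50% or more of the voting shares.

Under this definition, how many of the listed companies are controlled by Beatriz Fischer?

2

Beatriz holds 55% of Ironvale, so Beatriz controls Ironvale.
Beatriz holds 50% of Auriga, so Beatriz controls Auriga.
No other company's threshold is met.
Beatriz controls 2 companies.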